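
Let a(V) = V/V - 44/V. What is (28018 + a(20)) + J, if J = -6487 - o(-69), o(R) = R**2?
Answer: 83844/5 ≈ 16769.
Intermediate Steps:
a(V) = 1 - 44/V
J = -11248 (J = -6487 - 1*(-69)**2 = -6487 - 1*4761 = -6487 - 4761 = -11248)
(28018 + a(20)) + J = (28018 + (-44 + 20)/20) - 11248 = (28018 + (1/20)*(-24)) - 11248 = (28018 - 6/5) - 11248 = 140084/5 - 11248 = 83844/5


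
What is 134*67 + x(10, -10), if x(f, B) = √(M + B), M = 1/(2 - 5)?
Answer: 8978 + I*√93/3 ≈ 8978.0 + 3.2146*I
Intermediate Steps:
M = -⅓ (M = 1/(-3) = -⅓ ≈ -0.33333)
x(f, B) = √(-⅓ + B)
134*67 + x(10, -10) = 134*67 + √(-3 + 9*(-10))/3 = 8978 + √(-3 - 90)/3 = 8978 + √(-93)/3 = 8978 + (I*√93)/3 = 8978 + I*√93/3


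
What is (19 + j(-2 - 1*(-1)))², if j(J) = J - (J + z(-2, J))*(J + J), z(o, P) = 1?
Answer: 324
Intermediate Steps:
j(J) = J - 2*J*(1 + J) (j(J) = J - (J + 1)*(J + J) = J - (1 + J)*2*J = J - 2*J*(1 + J))
(19 + j(-2 - 1*(-1)))² = (19 - (-2 - 1*(-1))*(1 + 2*(-2 - 1*(-1))))² = (19 - (-2 + 1)*(1 + 2*(-2 + 1)))² = (19 - 1*(-1)*(1 + 2*(-1)))² = (19 - 1*(-1)*(1 - 2))² = (19 - 1*(-1)*(-1))² = (19 - 1)² = 18² = 324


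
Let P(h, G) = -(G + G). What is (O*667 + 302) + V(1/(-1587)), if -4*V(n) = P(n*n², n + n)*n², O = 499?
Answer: 1331530268814404/3996969003 ≈ 3.3314e+5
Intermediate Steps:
P(h, G) = -2*G
V(n) = n³ (V(n) = -(-2*(n + n))*n²/4 = -(-4*n)*n²/4 = -(-1)*n³ = n³)
(O*667 + 302) + V(1/(-1587)) = (499*667 + 302) + (1/(-1587))³ = (332833 + 302) + (-1/1587)³ = 333135 - 1/3996969003 = 1331530268814404/3996969003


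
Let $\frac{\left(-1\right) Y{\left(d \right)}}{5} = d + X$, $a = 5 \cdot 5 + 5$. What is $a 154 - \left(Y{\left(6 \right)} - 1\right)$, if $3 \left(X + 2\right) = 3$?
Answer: $4646$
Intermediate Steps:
$X = -1$ ($X = -2 + \frac{1}{3} \cdot 3 = -2 + 1 = -1$)
$a = 30$ ($a = 25 + 5 = 30$)
$Y{\left(d \right)} = 5 - 5 d$ ($Y{\left(d \right)} = - 5 \left(d - 1\right) = - 5 \left(-1 + d\right) = 5 - 5 d$)
$a 154 - \left(Y{\left(6 \right)} - 1\right) = 30 \cdot 154 - \left(\left(5 - 30\right) - 1\right) = 4620 - \left(\left(5 - 30\right) - 1\right) = 4620 - \left(-25 - 1\right) = 4620 - -26 = 4620 + 26 = 4646$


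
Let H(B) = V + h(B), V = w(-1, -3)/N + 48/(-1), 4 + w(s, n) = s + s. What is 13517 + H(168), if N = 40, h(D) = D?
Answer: 272737/20 ≈ 13637.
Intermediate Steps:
w(s, n) = -4 + 2*s (w(s, n) = -4 + (s + s) = -4 + 2*s)
V = -963/20 (V = (-4 + 2*(-1))/40 + 48/(-1) = (-4 - 2)*(1/40) + 48*(-1) = -6*1/40 - 48 = -3/20 - 48 = -963/20 ≈ -48.150)
H(B) = -963/20 + B
13517 + H(168) = 13517 + (-963/20 + 168) = 13517 + 2397/20 = 272737/20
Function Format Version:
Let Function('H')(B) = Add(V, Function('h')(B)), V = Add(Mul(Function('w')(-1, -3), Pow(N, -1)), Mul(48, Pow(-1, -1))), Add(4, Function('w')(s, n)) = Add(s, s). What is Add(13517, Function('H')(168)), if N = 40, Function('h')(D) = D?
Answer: Rational(272737, 20) ≈ 13637.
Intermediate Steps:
Function('w')(s, n) = Add(-4, Mul(2, s)) (Function('w')(s, n) = Add(-4, Add(s, s)) = Add(-4, Mul(2, s)))
V = Rational(-963, 20) (V = Add(Mul(Add(-4, Mul(2, -1)), Pow(40, -1)), Mul(48, Pow(-1, -1))) = Add(Mul(Add(-4, -2), Rational(1, 40)), Mul(48, -1)) = Add(Mul(-6, Rational(1, 40)), -48) = Add(Rational(-3, 20), -48) = Rational(-963, 20) ≈ -48.150)
Function('H')(B) = Add(Rational(-963, 20), B)
Add(13517, Function('H')(168)) = Add(13517, Add(Rational(-963, 20), 168)) = Add(13517, Rational(2397, 20)) = Rational(272737, 20)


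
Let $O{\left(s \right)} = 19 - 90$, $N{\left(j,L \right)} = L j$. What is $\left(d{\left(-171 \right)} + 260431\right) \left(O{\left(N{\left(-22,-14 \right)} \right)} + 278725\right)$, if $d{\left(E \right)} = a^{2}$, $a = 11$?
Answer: $72603857008$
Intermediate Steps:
$d{\left(E \right)} = 121$ ($d{\left(E \right)} = 11^{2} = 121$)
$O{\left(s \right)} = -71$ ($O{\left(s \right)} = 19 - 90 = -71$)
$\left(d{\left(-171 \right)} + 260431\right) \left(O{\left(N{\left(-22,-14 \right)} \right)} + 278725\right) = \left(121 + 260431\right) \left(-71 + 278725\right) = 260552 \cdot 278654 = 72603857008$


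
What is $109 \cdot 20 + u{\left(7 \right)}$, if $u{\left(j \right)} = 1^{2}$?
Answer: $2181$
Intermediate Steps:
$u{\left(j \right)} = 1$
$109 \cdot 20 + u{\left(7 \right)} = 109 \cdot 20 + 1 = 2180 + 1 = 2181$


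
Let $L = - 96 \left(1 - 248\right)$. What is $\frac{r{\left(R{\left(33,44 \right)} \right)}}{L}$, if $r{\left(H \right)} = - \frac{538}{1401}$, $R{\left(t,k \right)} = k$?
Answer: $- \frac{269}{16610256} \approx -1.6195 \cdot 10^{-5}$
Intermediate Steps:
$r{\left(H \right)} = - \frac{538}{1401}$ ($r{\left(H \right)} = \left(-538\right) \frac{1}{1401} = - \frac{538}{1401}$)
$L = 23712$ ($L = - 96 \left(1 - 248\right) = \left(-96\right) \left(-247\right) = 23712$)
$\frac{r{\left(R{\left(33,44 \right)} \right)}}{L} = - \frac{538}{1401 \cdot 23712} = \left(- \frac{538}{1401}\right) \frac{1}{23712} = - \frac{269}{16610256}$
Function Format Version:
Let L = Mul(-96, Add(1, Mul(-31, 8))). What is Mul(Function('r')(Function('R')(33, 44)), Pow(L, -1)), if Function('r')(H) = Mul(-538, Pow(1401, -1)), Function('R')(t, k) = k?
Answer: Rational(-269, 16610256) ≈ -1.6195e-5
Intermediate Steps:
Function('r')(H) = Rational(-538, 1401) (Function('r')(H) = Mul(-538, Rational(1, 1401)) = Rational(-538, 1401))
L = 23712 (L = Mul(-96, Add(1, -248)) = Mul(-96, -247) = 23712)
Mul(Function('r')(Function('R')(33, 44)), Pow(L, -1)) = Mul(Rational(-538, 1401), Pow(23712, -1)) = Mul(Rational(-538, 1401), Rational(1, 23712)) = Rational(-269, 16610256)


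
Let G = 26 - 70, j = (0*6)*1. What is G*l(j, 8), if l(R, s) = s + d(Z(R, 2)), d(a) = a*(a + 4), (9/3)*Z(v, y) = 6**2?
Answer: -8800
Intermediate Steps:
j = 0 (j = 0*1 = 0)
Z(v, y) = 12 (Z(v, y) = (1/3)*6**2 = (1/3)*36 = 12)
d(a) = a*(4 + a)
l(R, s) = 192 + s (l(R, s) = s + 12*(4 + 12) = s + 12*16 = s + 192 = 192 + s)
G = -44
G*l(j, 8) = -44*(192 + 8) = -44*200 = -8800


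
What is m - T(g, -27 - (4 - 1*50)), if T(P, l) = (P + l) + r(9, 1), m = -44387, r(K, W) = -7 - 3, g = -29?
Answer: -44367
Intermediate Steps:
r(K, W) = -10
T(P, l) = -10 + P + l (T(P, l) = (P + l) - 10 = -10 + P + l)
m - T(g, -27 - (4 - 1*50)) = -44387 - (-10 - 29 + (-27 - (4 - 1*50))) = -44387 - (-10 - 29 + (-27 - (4 - 50))) = -44387 - (-10 - 29 + (-27 - 1*(-46))) = -44387 - (-10 - 29 + (-27 + 46)) = -44387 - (-10 - 29 + 19) = -44387 - 1*(-20) = -44387 + 20 = -44367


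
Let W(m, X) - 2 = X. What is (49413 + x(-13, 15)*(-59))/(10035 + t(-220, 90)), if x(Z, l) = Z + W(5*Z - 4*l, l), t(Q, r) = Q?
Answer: 49177/9815 ≈ 5.0104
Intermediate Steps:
W(m, X) = 2 + X
x(Z, l) = 2 + Z + l (x(Z, l) = Z + (2 + l) = 2 + Z + l)
(49413 + x(-13, 15)*(-59))/(10035 + t(-220, 90)) = (49413 + (2 - 13 + 15)*(-59))/(10035 - 220) = (49413 + 4*(-59))/9815 = (49413 - 236)*(1/9815) = 49177*(1/9815) = 49177/9815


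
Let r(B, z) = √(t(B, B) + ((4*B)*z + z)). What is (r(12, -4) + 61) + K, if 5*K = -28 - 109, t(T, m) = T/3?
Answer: 168/5 + 8*I*√3 ≈ 33.6 + 13.856*I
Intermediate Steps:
t(T, m) = T/3 (t(T, m) = T*(⅓) = T/3)
r(B, z) = √(z + B/3 + 4*B*z) (r(B, z) = √(B/3 + ((4*B)*z + z)) = √(B/3 + (4*B*z + z)) = √(B/3 + (z + 4*B*z)) = √(z + B/3 + 4*B*z))
K = -137/5 (K = (-28 - 109)/5 = (⅕)*(-137) = -137/5 ≈ -27.400)
(r(12, -4) + 61) + K = (√(3*12 + 9*(-4) + 36*12*(-4))/3 + 61) - 137/5 = (√(36 - 36 - 1728)/3 + 61) - 137/5 = (√(-1728)/3 + 61) - 137/5 = ((24*I*√3)/3 + 61) - 137/5 = (8*I*√3 + 61) - 137/5 = (61 + 8*I*√3) - 137/5 = 168/5 + 8*I*√3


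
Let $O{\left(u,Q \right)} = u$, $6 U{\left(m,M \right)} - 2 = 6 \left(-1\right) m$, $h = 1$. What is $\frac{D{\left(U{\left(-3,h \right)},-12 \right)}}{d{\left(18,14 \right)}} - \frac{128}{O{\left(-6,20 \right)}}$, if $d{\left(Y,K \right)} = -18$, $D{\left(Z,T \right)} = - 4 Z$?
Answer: $\frac{596}{27} \approx 22.074$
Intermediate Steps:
$U{\left(m,M \right)} = \frac{1}{3} - m$ ($U{\left(m,M \right)} = \frac{1}{3} + \frac{6 \left(-1\right) m}{6} = \frac{1}{3} + \frac{\left(-6\right) m}{6} = \frac{1}{3} - m$)
$\frac{D{\left(U{\left(-3,h \right)},-12 \right)}}{d{\left(18,14 \right)}} - \frac{128}{O{\left(-6,20 \right)}} = \frac{\left(-4\right) \left(\frac{1}{3} - -3\right)}{-18} - \frac{128}{-6} = - 4 \left(\frac{1}{3} + 3\right) \left(- \frac{1}{18}\right) - - \frac{64}{3} = \left(-4\right) \frac{10}{3} \left(- \frac{1}{18}\right) + \frac{64}{3} = \left(- \frac{40}{3}\right) \left(- \frac{1}{18}\right) + \frac{64}{3} = \frac{20}{27} + \frac{64}{3} = \frac{596}{27}$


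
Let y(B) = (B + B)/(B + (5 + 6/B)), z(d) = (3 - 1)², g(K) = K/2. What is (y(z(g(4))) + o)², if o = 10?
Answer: 51076/441 ≈ 115.82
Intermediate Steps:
g(K) = K/2 (g(K) = K*(½) = K/2)
z(d) = 4 (z(d) = 2² = 4)
y(B) = 2*B/(5 + B + 6/B) (y(B) = (2*B)/(5 + B + 6/B) = 2*B/(5 + B + 6/B))
(y(z(g(4))) + o)² = (2*4²/(6 + 4² + 5*4) + 10)² = (2*16/(6 + 16 + 20) + 10)² = (2*16/42 + 10)² = (2*16*(1/42) + 10)² = (16/21 + 10)² = (226/21)² = 51076/441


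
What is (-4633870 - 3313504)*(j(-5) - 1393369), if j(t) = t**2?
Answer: 11073425878656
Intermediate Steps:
(-4633870 - 3313504)*(j(-5) - 1393369) = (-4633870 - 3313504)*((-5)**2 - 1393369) = -7947374*(25 - 1393369) = -7947374*(-1393344) = 11073425878656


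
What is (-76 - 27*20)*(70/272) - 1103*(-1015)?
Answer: 19029570/17 ≈ 1.1194e+6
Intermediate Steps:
(-76 - 27*20)*(70/272) - 1103*(-1015) = (-76 - 540)*(70*(1/272)) + 1119545 = -616*35/136 + 1119545 = -2695/17 + 1119545 = 19029570/17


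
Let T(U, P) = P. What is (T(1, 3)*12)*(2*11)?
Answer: 792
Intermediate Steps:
(T(1, 3)*12)*(2*11) = (3*12)*(2*11) = 36*22 = 792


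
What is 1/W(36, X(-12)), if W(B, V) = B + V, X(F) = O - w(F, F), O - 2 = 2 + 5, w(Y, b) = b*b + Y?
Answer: -1/87 ≈ -0.011494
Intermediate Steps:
w(Y, b) = Y + b² (w(Y, b) = b² + Y = Y + b²)
O = 9 (O = 2 + (2 + 5) = 2 + 7 = 9)
X(F) = 9 - F - F² (X(F) = 9 - (F + F²) = 9 + (-F - F²) = 9 - F - F²)
1/W(36, X(-12)) = 1/(36 + (9 - 1*(-12) - 1*(-12)²)) = 1/(36 + (9 + 12 - 1*144)) = 1/(36 + (9 + 12 - 144)) = 1/(36 - 123) = 1/(-87) = -1/87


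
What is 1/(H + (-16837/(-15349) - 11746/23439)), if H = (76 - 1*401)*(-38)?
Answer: 359765211/4443314708939 ≈ 8.0968e-5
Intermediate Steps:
H = 12350 (H = (76 - 401)*(-38) = -325*(-38) = 12350)
1/(H + (-16837/(-15349) - 11746/23439)) = 1/(12350 + (-16837/(-15349) - 11746/23439)) = 1/(12350 + (-16837*(-1/15349) - 11746*1/23439)) = 1/(12350 + (16837/15349 - 11746/23439)) = 1/(12350 + 214353089/359765211) = 1/(4443314708939/359765211) = 359765211/4443314708939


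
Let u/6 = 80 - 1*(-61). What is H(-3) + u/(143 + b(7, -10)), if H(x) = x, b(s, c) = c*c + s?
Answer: 48/125 ≈ 0.38400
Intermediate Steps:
b(s, c) = s + c**2 (b(s, c) = c**2 + s = s + c**2)
u = 846 (u = 6*(80 - 1*(-61)) = 6*(80 + 61) = 6*141 = 846)
H(-3) + u/(143 + b(7, -10)) = -3 + 846/(143 + (7 + (-10)**2)) = -3 + 846/(143 + (7 + 100)) = -3 + 846/(143 + 107) = -3 + 846/250 = -3 + (1/250)*846 = -3 + 423/125 = 48/125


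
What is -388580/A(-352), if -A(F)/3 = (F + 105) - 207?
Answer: -194290/681 ≈ -285.30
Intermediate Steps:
A(F) = 306 - 3*F (A(F) = -3*((F + 105) - 207) = -3*((105 + F) - 207) = -3*(-102 + F) = 306 - 3*F)
-388580/A(-352) = -388580/(306 - 3*(-352)) = -388580/(306 + 1056) = -388580/1362 = -388580*1/1362 = -194290/681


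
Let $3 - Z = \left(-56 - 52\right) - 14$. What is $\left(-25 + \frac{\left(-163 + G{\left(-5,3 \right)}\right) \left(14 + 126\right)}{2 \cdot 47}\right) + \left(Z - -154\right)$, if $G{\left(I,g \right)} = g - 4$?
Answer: $\frac{458}{47} \approx 9.7447$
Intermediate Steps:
$Z = 125$ ($Z = 3 - \left(\left(-56 - 52\right) - 14\right) = 3 - \left(-108 - 14\right) = 3 - -122 = 3 + 122 = 125$)
$G{\left(I,g \right)} = -4 + g$ ($G{\left(I,g \right)} = g - 4 = -4 + g$)
$\left(-25 + \frac{\left(-163 + G{\left(-5,3 \right)}\right) \left(14 + 126\right)}{2 \cdot 47}\right) + \left(Z - -154\right) = \left(-25 + \frac{\left(-163 + \left(-4 + 3\right)\right) \left(14 + 126\right)}{2 \cdot 47}\right) + \left(125 - -154\right) = \left(-25 + \frac{\left(-163 - 1\right) 140}{94}\right) + \left(125 + 154\right) = \left(-25 + \left(-164\right) 140 \cdot \frac{1}{94}\right) + 279 = \left(-25 - \frac{11480}{47}\right) + 279 = - \frac{12655}{47} + 279 = \frac{458}{47}$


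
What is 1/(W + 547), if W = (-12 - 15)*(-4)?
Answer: 1/655 ≈ 0.0015267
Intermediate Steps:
W = 108 (W = -27*(-4) = 108)
1/(W + 547) = 1/(108 + 547) = 1/655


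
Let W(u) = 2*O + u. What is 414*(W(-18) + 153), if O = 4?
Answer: 59202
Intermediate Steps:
W(u) = 8 + u (W(u) = 2*4 + u = 8 + u)
414*(W(-18) + 153) = 414*((8 - 18) + 153) = 414*(-10 + 153) = 414*143 = 59202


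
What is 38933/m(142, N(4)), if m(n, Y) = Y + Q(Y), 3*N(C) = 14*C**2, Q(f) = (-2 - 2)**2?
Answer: 116799/272 ≈ 429.41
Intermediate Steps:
Q(f) = 16 (Q(f) = (-4)**2 = 16)
N(C) = 14*C**2/3 (N(C) = (14*C**2)/3 = 14*C**2/3)
m(n, Y) = 16 + Y (m(n, Y) = Y + 16 = 16 + Y)
38933/m(142, N(4)) = 38933/(16 + (14/3)*4**2) = 38933/(16 + (14/3)*16) = 38933/(16 + 224/3) = 38933/(272/3) = 38933*(3/272) = 116799/272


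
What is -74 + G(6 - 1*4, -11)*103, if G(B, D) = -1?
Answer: -177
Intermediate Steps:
-74 + G(6 - 1*4, -11)*103 = -74 - 1*103 = -74 - 103 = -177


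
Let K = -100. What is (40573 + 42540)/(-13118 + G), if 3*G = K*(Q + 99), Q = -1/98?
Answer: -12217611/2413396 ≈ -5.0624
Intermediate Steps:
Q = -1/98 (Q = -1*1/98 = -1/98 ≈ -0.010204)
G = -485050/147 (G = (-100*(-1/98 + 99))/3 = (-100*9701/98)/3 = (⅓)*(-485050/49) = -485050/147 ≈ -3299.7)
(40573 + 42540)/(-13118 + G) = (40573 + 42540)/(-13118 - 485050/147) = 83113/(-2413396/147) = 83113*(-147/2413396) = -12217611/2413396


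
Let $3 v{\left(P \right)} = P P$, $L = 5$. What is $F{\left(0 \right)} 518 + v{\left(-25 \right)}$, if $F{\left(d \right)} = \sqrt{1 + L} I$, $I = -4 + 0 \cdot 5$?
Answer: $\frac{625}{3} - 2072 \sqrt{6} \approx -4867.0$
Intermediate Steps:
$v{\left(P \right)} = \frac{P^{2}}{3}$ ($v{\left(P \right)} = \frac{P P}{3} = \frac{P^{2}}{3}$)
$I = -4$ ($I = -4 + 0 = -4$)
$F{\left(d \right)} = - 4 \sqrt{6}$ ($F{\left(d \right)} = \sqrt{1 + 5} \left(-4\right) = \sqrt{6} \left(-4\right) = - 4 \sqrt{6}$)
$F{\left(0 \right)} 518 + v{\left(-25 \right)} = - 4 \sqrt{6} \cdot 518 + \frac{\left(-25\right)^{2}}{3} = - 2072 \sqrt{6} + \frac{1}{3} \cdot 625 = - 2072 \sqrt{6} + \frac{625}{3} = \frac{625}{3} - 2072 \sqrt{6}$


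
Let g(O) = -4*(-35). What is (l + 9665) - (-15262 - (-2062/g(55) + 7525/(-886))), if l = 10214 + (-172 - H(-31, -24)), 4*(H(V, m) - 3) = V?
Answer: 2167631759/62020 ≈ 34951.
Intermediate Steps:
g(O) = 140
H(V, m) = 3 + V/4
l = 40187/4 (l = 10214 + (-172 - (3 + (¼)*(-31))) = 10214 + (-172 - (3 - 31/4)) = 10214 + (-172 - 1*(-19/4)) = 10214 + (-172 + 19/4) = 10214 - 669/4 = 40187/4 ≈ 10047.)
(l + 9665) - (-15262 - (-2062/g(55) + 7525/(-886))) = (40187/4 + 9665) - (-15262 - (-2062/140 + 7525/(-886))) = 78847/4 - (-15262 - (-2062*1/140 + 7525*(-1/886))) = 78847/4 - (-15262 - (-1031/70 - 7525/886)) = 78847/4 - (-15262 - 1*(-360054/15505)) = 78847/4 - (-15262 + 360054/15505) = 78847/4 - 1*(-236277256/15505) = 78847/4 + 236277256/15505 = 2167631759/62020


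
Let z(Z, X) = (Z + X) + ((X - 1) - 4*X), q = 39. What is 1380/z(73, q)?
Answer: -230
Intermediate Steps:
z(Z, X) = -1 + Z - 2*X (z(Z, X) = (X + Z) + ((-1 + X) - 4*X) = (X + Z) + (-1 - 3*X) = -1 + Z - 2*X)
1380/z(73, q) = 1380/(-1 + 73 - 2*39) = 1380/(-1 + 73 - 78) = 1380/(-6) = 1380*(-1/6) = -230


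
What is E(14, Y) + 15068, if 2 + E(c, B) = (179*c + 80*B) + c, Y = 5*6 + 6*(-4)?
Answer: 18066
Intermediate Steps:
Y = 6 (Y = 30 - 24 = 6)
E(c, B) = -2 + 80*B + 180*c (E(c, B) = -2 + ((179*c + 80*B) + c) = -2 + ((80*B + 179*c) + c) = -2 + (80*B + 180*c) = -2 + 80*B + 180*c)
E(14, Y) + 15068 = (-2 + 80*6 + 180*14) + 15068 = (-2 + 480 + 2520) + 15068 = 2998 + 15068 = 18066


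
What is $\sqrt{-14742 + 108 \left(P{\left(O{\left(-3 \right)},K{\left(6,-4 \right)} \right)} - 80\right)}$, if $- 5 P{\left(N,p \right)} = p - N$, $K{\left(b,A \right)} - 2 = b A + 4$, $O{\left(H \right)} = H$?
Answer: $3 i \sqrt{2562} \approx 151.85 i$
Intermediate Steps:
$K{\left(b,A \right)} = 6 + A b$ ($K{\left(b,A \right)} = 2 + \left(b A + 4\right) = 2 + \left(A b + 4\right) = 2 + \left(4 + A b\right) = 6 + A b$)
$P{\left(N,p \right)} = - \frac{p}{5} + \frac{N}{5}$ ($P{\left(N,p \right)} = - \frac{p - N}{5} = - \frac{p}{5} + \frac{N}{5}$)
$\sqrt{-14742 + 108 \left(P{\left(O{\left(-3 \right)},K{\left(6,-4 \right)} \right)} - 80\right)} = \sqrt{-14742 + 108 \left(\left(- \frac{6 - 24}{5} + \frac{1}{5} \left(-3\right)\right) - 80\right)} = \sqrt{-14742 + 108 \left(\left(- \frac{6 - 24}{5} - \frac{3}{5}\right) - 80\right)} = \sqrt{-14742 + 108 \left(\left(\left(- \frac{1}{5}\right) \left(-18\right) - \frac{3}{5}\right) - 80\right)} = \sqrt{-14742 + 108 \left(\left(\frac{18}{5} - \frac{3}{5}\right) - 80\right)} = \sqrt{-14742 + 108 \left(3 - 80\right)} = \sqrt{-14742 + 108 \left(-77\right)} = \sqrt{-14742 - 8316} = \sqrt{-23058} = 3 i \sqrt{2562}$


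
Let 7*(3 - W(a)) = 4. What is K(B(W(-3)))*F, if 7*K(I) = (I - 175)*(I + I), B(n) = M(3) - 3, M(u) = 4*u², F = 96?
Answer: -899712/7 ≈ -1.2853e+5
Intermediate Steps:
W(a) = 17/7 (W(a) = 3 - ⅐*4 = 3 - 4/7 = 17/7)
B(n) = 33 (B(n) = 4*3² - 3 = 4*9 - 3 = 36 - 3 = 33)
K(I) = 2*I*(-175 + I)/7 (K(I) = ((I - 175)*(I + I))/7 = ((-175 + I)*(2*I))/7 = (2*I*(-175 + I))/7 = 2*I*(-175 + I)/7)
K(B(W(-3)))*F = ((2/7)*33*(-175 + 33))*96 = ((2/7)*33*(-142))*96 = -9372/7*96 = -899712/7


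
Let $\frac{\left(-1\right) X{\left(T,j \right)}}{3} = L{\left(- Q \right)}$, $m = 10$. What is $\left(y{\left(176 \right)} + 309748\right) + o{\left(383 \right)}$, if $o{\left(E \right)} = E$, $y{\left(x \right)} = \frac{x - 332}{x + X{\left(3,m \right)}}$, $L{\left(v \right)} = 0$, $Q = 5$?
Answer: $\frac{13645725}{44} \approx 3.1013 \cdot 10^{5}$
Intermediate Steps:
$X{\left(T,j \right)} = 0$ ($X{\left(T,j \right)} = \left(-3\right) 0 = 0$)
$y{\left(x \right)} = \frac{-332 + x}{x}$ ($y{\left(x \right)} = \frac{x - 332}{x + 0} = \frac{-332 + x}{x}$)
$\left(y{\left(176 \right)} + 309748\right) + o{\left(383 \right)} = \left(\frac{-332 + 176}{176} + 309748\right) + 383 = \left(\frac{1}{176} \left(-156\right) + 309748\right) + 383 = \left(- \frac{39}{44} + 309748\right) + 383 = \frac{13628873}{44} + 383 = \frac{13645725}{44}$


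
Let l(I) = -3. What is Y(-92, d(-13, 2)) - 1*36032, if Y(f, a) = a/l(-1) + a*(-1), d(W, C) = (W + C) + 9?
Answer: -108088/3 ≈ -36029.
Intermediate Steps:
d(W, C) = 9 + C + W (d(W, C) = (C + W) + 9 = 9 + C + W)
Y(f, a) = -4*a/3 (Y(f, a) = a/(-3) + a*(-1) = a*(-⅓) - a = -a/3 - a = -4*a/3)
Y(-92, d(-13, 2)) - 1*36032 = -4*(9 + 2 - 13)/3 - 1*36032 = -4/3*(-2) - 36032 = 8/3 - 36032 = -108088/3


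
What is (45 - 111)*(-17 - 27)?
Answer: 2904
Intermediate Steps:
(45 - 111)*(-17 - 27) = -66*(-44) = 2904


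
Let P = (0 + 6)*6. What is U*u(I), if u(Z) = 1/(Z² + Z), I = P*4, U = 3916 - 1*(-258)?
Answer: 2087/10440 ≈ 0.19990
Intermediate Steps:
P = 36 (P = 6*6 = 36)
U = 4174 (U = 3916 + 258 = 4174)
I = 144 (I = 36*4 = 144)
u(Z) = 1/(Z + Z²)
U*u(I) = 4174*(1/(144*(1 + 144))) = 4174*((1/144)/145) = 4174*((1/144)*(1/145)) = 4174*(1/20880) = 2087/10440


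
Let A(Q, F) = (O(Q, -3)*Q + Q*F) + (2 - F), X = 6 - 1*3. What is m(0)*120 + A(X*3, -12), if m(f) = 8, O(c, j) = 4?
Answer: 902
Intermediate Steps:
X = 3 (X = 6 - 3 = 3)
A(Q, F) = 2 - F + 4*Q + F*Q (A(Q, F) = (4*Q + Q*F) + (2 - F) = (4*Q + F*Q) + (2 - F) = 2 - F + 4*Q + F*Q)
m(0)*120 + A(X*3, -12) = 8*120 + (2 - 1*(-12) + 4*(3*3) - 36*3) = 960 + (2 + 12 + 4*9 - 12*9) = 960 + (2 + 12 + 36 - 108) = 960 - 58 = 902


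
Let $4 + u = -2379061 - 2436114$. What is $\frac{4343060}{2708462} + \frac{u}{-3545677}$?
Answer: $\frac{14220408648159}{4801665709387} \approx 2.9616$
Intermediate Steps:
$u = -4815179$ ($u = -4 - 4815175 = -4815179$)
$\frac{4343060}{2708462} + \frac{u}{-3545677} = \frac{4343060}{2708462} - \frac{4815179}{-3545677} = 4343060 \cdot \frac{1}{2708462} - - \frac{4815179}{3545677} = \frac{2171530}{1354231} + \frac{4815179}{3545677} = \frac{14220408648159}{4801665709387}$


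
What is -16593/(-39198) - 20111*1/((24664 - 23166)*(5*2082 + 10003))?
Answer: 6030995556/14269319803 ≈ 0.42265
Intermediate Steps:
-16593/(-39198) - 20111*1/((24664 - 23166)*(5*2082 + 10003)) = -16593*(-1/39198) - 20111*1/(1498*(10410 + 10003)) = 5531/13066 - 20111/(20413*1498) = 5531/13066 - 20111/30578674 = 5531/13066 - 20111*1/30578674 = 5531/13066 - 2873/4368382 = 6030995556/14269319803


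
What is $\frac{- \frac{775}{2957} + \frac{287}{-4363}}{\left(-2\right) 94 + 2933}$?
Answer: $- \frac{69344}{580562595} \approx -0.00011944$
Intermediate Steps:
$\frac{- \frac{775}{2957} + \frac{287}{-4363}}{\left(-2\right) 94 + 2933} = \frac{\left(-775\right) \frac{1}{2957} + 287 \left(- \frac{1}{4363}\right)}{-188 + 2933} = \frac{- \frac{775}{2957} - \frac{287}{4363}}{2745} = \left(- \frac{4229984}{12901391}\right) \frac{1}{2745} = - \frac{69344}{580562595}$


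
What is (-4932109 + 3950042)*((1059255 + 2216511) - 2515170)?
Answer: -746956231932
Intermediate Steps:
(-4932109 + 3950042)*((1059255 + 2216511) - 2515170) = -982067*(3275766 - 2515170) = -982067*760596 = -746956231932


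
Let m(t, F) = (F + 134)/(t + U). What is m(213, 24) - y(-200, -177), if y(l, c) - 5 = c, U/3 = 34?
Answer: 54338/315 ≈ 172.50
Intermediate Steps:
U = 102 (U = 3*34 = 102)
y(l, c) = 5 + c
m(t, F) = (134 + F)/(102 + t) (m(t, F) = (F + 134)/(t + 102) = (134 + F)/(102 + t))
m(213, 24) - y(-200, -177) = (134 + 24)/(102 + 213) - (5 - 177) = 158/315 - 1*(-172) = (1/315)*158 + 172 = 158/315 + 172 = 54338/315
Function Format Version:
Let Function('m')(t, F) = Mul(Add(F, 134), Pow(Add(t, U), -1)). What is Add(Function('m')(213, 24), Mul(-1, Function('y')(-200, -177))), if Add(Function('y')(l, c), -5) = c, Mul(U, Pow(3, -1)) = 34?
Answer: Rational(54338, 315) ≈ 172.50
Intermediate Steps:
U = 102 (U = Mul(3, 34) = 102)
Function('y')(l, c) = Add(5, c)
Function('m')(t, F) = Mul(Pow(Add(102, t), -1), Add(134, F)) (Function('m')(t, F) = Mul(Add(F, 134), Pow(Add(t, 102), -1)) = Mul(Add(134, F), Pow(Add(102, t), -1)) = Mul(Pow(Add(102, t), -1), Add(134, F)))
Add(Function('m')(213, 24), Mul(-1, Function('y')(-200, -177))) = Add(Mul(Pow(Add(102, 213), -1), Add(134, 24)), Mul(-1, Add(5, -177))) = Add(Mul(Pow(315, -1), 158), Mul(-1, -172)) = Add(Mul(Rational(1, 315), 158), 172) = Add(Rational(158, 315), 172) = Rational(54338, 315)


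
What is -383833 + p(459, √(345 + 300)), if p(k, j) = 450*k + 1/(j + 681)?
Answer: -27367531049/154372 - √645/463116 ≈ -1.7728e+5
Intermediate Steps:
p(k, j) = 1/(681 + j) + 450*k (p(k, j) = 450*k + 1/(681 + j) = 1/(681 + j) + 450*k)
-383833 + p(459, √(345 + 300)) = -383833 + (1 + 306450*459 + 450*√(345 + 300)*459)/(681 + √(345 + 300)) = -383833 + (1 + 140660550 + 450*√645*459)/(681 + √645) = -383833 + (1 + 140660550 + 206550*√645)/(681 + √645) = -383833 + (140660551 + 206550*√645)/(681 + √645)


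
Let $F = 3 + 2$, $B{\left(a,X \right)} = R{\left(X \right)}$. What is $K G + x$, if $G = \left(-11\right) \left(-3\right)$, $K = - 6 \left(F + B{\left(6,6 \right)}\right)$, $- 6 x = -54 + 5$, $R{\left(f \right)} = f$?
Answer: $- \frac{13019}{6} \approx -2169.8$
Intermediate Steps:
$B{\left(a,X \right)} = X$
$F = 5$
$x = \frac{49}{6}$ ($x = - \frac{-54 + 5}{6} = \left(- \frac{1}{6}\right) \left(-49\right) = \frac{49}{6} \approx 8.1667$)
$K = -66$ ($K = - 6 \left(5 + 6\right) = \left(-6\right) 11 = -66$)
$G = 33$
$K G + x = \left(-66\right) 33 + \frac{49}{6} = -2178 + \frac{49}{6} = - \frac{13019}{6}$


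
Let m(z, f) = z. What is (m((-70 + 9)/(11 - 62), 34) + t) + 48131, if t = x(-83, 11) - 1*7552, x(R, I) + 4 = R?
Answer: 2065153/51 ≈ 40493.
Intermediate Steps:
x(R, I) = -4 + R
t = -7639 (t = (-4 - 83) - 1*7552 = -87 - 7552 = -7639)
(m((-70 + 9)/(11 - 62), 34) + t) + 48131 = ((-70 + 9)/(11 - 62) - 7639) + 48131 = (-61/(-51) - 7639) + 48131 = (-61*(-1/51) - 7639) + 48131 = (61/51 - 7639) + 48131 = -389528/51 + 48131 = 2065153/51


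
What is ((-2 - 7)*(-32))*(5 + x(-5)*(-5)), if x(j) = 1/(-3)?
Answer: 1920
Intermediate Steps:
x(j) = -⅓
((-2 - 7)*(-32))*(5 + x(-5)*(-5)) = ((-2 - 7)*(-32))*(5 - ⅓*(-5)) = (-9*(-32))*(5 + 5/3) = 288*(20/3) = 1920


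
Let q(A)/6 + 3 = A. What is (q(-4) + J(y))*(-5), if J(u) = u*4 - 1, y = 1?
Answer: 195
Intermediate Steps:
q(A) = -18 + 6*A
J(u) = -1 + 4*u (J(u) = 4*u - 1 = -1 + 4*u)
(q(-4) + J(y))*(-5) = ((-18 + 6*(-4)) + (-1 + 4*1))*(-5) = ((-18 - 24) + (-1 + 4))*(-5) = (-42 + 3)*(-5) = -39*(-5) = 195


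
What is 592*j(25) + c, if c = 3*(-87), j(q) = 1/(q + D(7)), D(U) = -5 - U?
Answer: -2801/13 ≈ -215.46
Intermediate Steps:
j(q) = 1/(-12 + q) (j(q) = 1/(q + (-5 - 1*7)) = 1/(q + (-5 - 7)) = 1/(q - 12) = 1/(-12 + q))
c = -261
592*j(25) + c = 592/(-12 + 25) - 261 = 592/13 - 261 = -2801/13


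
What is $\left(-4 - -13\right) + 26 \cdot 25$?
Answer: $659$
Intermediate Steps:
$\left(-4 - -13\right) + 26 \cdot 25 = \left(-4 + 13\right) + 650 = 9 + 650 = 659$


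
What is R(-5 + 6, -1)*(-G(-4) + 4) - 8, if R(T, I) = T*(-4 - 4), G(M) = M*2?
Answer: -104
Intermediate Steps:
G(M) = 2*M
R(T, I) = -8*T (R(T, I) = T*(-8) = -8*T)
R(-5 + 6, -1)*(-G(-4) + 4) - 8 = (-8*(-5 + 6))*(-2*(-4) + 4) - 8 = (-8*1)*(-1*(-8) + 4) - 8 = -8*(8 + 4) - 8 = -8*12 - 8 = -96 - 8 = -104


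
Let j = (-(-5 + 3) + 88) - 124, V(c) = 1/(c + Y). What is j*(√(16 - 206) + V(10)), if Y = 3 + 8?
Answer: -34/21 - 34*I*√190 ≈ -1.619 - 468.66*I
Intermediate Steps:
Y = 11
V(c) = 1/(11 + c) (V(c) = 1/(c + 11) = 1/(11 + c))
j = -34 (j = (-1*(-2) + 88) - 124 = (2 + 88) - 124 = 90 - 124 = -34)
j*(√(16 - 206) + V(10)) = -34*(√(16 - 206) + 1/(11 + 10)) = -34*(√(-190) + 1/21) = -34*(I*√190 + 1/21) = -34*(1/21 + I*√190) = -34/21 - 34*I*√190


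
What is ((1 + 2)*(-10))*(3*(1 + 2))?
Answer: -270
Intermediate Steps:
((1 + 2)*(-10))*(3*(1 + 2)) = (3*(-10))*(3*3) = -30*9 = -270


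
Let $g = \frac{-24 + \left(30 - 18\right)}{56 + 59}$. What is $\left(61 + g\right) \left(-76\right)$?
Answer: $- \frac{532228}{115} \approx -4628.1$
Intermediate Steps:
$g = - \frac{12}{115}$ ($g = \frac{-24 + 12}{115} = \left(-12\right) \frac{1}{115} = - \frac{12}{115} \approx -0.10435$)
$\left(61 + g\right) \left(-76\right) = \left(61 - \frac{12}{115}\right) \left(-76\right) = \frac{7003}{115} \left(-76\right) = - \frac{532228}{115}$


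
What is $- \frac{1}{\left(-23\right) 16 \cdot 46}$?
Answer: $\frac{1}{16928} \approx 5.9074 \cdot 10^{-5}$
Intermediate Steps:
$- \frac{1}{\left(-23\right) 16 \cdot 46} = - \frac{1}{\left(-368\right) 46} = - \frac{1}{-16928} = \left(-1\right) \left(- \frac{1}{16928}\right) = \frac{1}{16928}$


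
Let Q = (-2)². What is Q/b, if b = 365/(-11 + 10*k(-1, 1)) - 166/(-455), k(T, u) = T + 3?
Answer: 16380/167569 ≈ 0.097751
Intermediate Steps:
k(T, u) = 3 + T
b = 167569/4095 (b = 365/(-11 + 10*(3 - 1)) - 166/(-455) = 365/(-11 + 10*2) - 166*(-1/455) = 365/(-11 + 20) + 166/455 = 365/9 + 166/455 = 167569/4095 ≈ 40.920)
Q = 4
Q/b = 4/(167569/4095) = 4*(4095/167569) = 16380/167569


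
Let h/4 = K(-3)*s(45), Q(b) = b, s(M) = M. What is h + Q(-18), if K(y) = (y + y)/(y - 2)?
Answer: 198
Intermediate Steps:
K(y) = 2*y/(-2 + y) (K(y) = (2*y)/(-2 + y) = 2*y/(-2 + y))
h = 216 (h = 4*((2*(-3)/(-2 - 3))*45) = 4*((2*(-3)/(-5))*45) = 4*((2*(-3)*(-⅕))*45) = 4*((6/5)*45) = 4*54 = 216)
h + Q(-18) = 216 - 18 = 198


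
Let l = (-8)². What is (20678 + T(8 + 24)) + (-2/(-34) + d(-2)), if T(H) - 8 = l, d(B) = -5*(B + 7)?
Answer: 352326/17 ≈ 20725.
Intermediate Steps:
l = 64
d(B) = -35 - 5*B (d(B) = -5*(7 + B) = -35 - 5*B)
T(H) = 72 (T(H) = 8 + 64 = 72)
(20678 + T(8 + 24)) + (-2/(-34) + d(-2)) = (20678 + 72) + (-2/(-34) + (-35 - 5*(-2))) = 20750 + (-1/34*(-2) + (-35 + 10)) = 20750 + (1/17 - 25) = 20750 - 424/17 = 352326/17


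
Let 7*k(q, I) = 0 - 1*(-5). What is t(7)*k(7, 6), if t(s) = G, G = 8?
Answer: 40/7 ≈ 5.7143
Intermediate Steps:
k(q, I) = 5/7 (k(q, I) = (0 - 1*(-5))/7 = (0 + 5)/7 = (⅐)*5 = 5/7)
t(s) = 8
t(7)*k(7, 6) = 8*(5/7) = 40/7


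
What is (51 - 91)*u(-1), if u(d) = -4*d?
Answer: -160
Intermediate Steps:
(51 - 91)*u(-1) = (51 - 91)*(-4*(-1)) = -40*4 = -160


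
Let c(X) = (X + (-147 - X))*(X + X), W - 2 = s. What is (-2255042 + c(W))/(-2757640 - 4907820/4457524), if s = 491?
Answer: 2674496569904/3073062847795 ≈ 0.87030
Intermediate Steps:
W = 493 (W = 2 + 491 = 493)
c(X) = -294*X
(-2255042 + c(W))/(-2757640 - 4907820/4457524) = (-2255042 - 294*493)/(-2757640 - 4907820/4457524) = (-2255042 - 144942)/(-2757640 - 4907820*1/4457524) = -2399984/(-2757640 - 1226955/1114381) = -2399984/(-3073062847795/1114381) = -2399984*(-1114381/3073062847795) = 2674496569904/3073062847795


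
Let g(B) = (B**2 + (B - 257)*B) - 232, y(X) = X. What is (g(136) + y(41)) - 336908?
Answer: -335059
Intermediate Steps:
g(B) = -232 + B**2 + B*(-257 + B) (g(B) = (B**2 + (-257 + B)*B) - 232 = (B**2 + B*(-257 + B)) - 232 = -232 + B**2 + B*(-257 + B))
(g(136) + y(41)) - 336908 = ((-232 - 257*136 + 2*136**2) + 41) - 336908 = ((-232 - 34952 + 2*18496) + 41) - 336908 = ((-232 - 34952 + 36992) + 41) - 336908 = (1808 + 41) - 336908 = 1849 - 336908 = -335059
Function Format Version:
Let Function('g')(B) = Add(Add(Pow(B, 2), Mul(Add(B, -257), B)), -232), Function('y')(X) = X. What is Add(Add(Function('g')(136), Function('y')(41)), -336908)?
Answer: -335059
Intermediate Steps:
Function('g')(B) = Add(-232, Pow(B, 2), Mul(B, Add(-257, B))) (Function('g')(B) = Add(Add(Pow(B, 2), Mul(Add(-257, B), B)), -232) = Add(Add(Pow(B, 2), Mul(B, Add(-257, B))), -232) = Add(-232, Pow(B, 2), Mul(B, Add(-257, B))))
Add(Add(Function('g')(136), Function('y')(41)), -336908) = Add(Add(Add(-232, Mul(-257, 136), Mul(2, Pow(136, 2))), 41), -336908) = Add(Add(Add(-232, -34952, Mul(2, 18496)), 41), -336908) = Add(Add(Add(-232, -34952, 36992), 41), -336908) = Add(Add(1808, 41), -336908) = Add(1849, -336908) = -335059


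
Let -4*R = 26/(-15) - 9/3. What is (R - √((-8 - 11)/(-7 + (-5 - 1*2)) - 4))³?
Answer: (497 - 30*I*√518)³/74088000 ≈ -7.7252 - 2.5328*I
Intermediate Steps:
R = 71/60 (R = -(26/(-15) - 9/3)/4 = -(26*(-1/15) - 9*⅓)/4 = -(-26/15 - 3)/4 = -¼*(-71/15) = 71/60 ≈ 1.1833)
(R - √((-8 - 11)/(-7 + (-5 - 1*2)) - 4))³ = (71/60 - √((-8 - 11)/(-7 + (-5 - 1*2)) - 4))³ = (71/60 - √(-19/(-7 + (-5 - 2)) - 4))³ = (71/60 - √(-19/(-7 - 7) - 4))³ = (71/60 - √(-19/(-14) - 4))³ = (71/60 - √(-19*(-1/14) - 4))³ = (71/60 - √(19/14 - 4))³ = (71/60 - √(-37/14))³ = (71/60 - I*√518/14)³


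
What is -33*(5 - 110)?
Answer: 3465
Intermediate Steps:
-33*(5 - 110) = -33*(-105) = 3465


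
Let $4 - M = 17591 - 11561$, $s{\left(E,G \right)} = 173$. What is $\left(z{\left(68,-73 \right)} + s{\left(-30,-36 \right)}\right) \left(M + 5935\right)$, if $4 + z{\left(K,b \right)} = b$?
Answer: $-8736$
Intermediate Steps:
$z{\left(K,b \right)} = -4 + b$
$M = -6026$ ($M = 4 - \left(17591 - 11561\right) = 4 - 6030 = -6026$)
$\left(z{\left(68,-73 \right)} + s{\left(-30,-36 \right)}\right) \left(M + 5935\right) = \left(\left(-4 - 73\right) + 173\right) \left(-6026 + 5935\right) = \left(-77 + 173\right) \left(-91\right) = 96 \left(-91\right) = -8736$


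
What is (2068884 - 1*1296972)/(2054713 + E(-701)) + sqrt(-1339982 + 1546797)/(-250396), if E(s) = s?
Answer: 192978/513503 - sqrt(206815)/250396 ≈ 0.37399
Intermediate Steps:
(2068884 - 1*1296972)/(2054713 + E(-701)) + sqrt(-1339982 + 1546797)/(-250396) = (2068884 - 1*1296972)/(2054713 - 701) + sqrt(-1339982 + 1546797)/(-250396) = (2068884 - 1296972)/2054012 + sqrt(206815)*(-1/250396) = 771912*(1/2054012) - sqrt(206815)/250396 = 192978/513503 - sqrt(206815)/250396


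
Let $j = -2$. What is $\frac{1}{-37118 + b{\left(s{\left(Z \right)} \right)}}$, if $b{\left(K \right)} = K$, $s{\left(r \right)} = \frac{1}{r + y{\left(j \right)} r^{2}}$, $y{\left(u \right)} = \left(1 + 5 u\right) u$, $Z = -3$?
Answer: $- \frac{159}{5901761} \approx -2.6941 \cdot 10^{-5}$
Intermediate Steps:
$y{\left(u \right)} = u \left(1 + 5 u\right)$
$s{\left(r \right)} = \frac{1}{r + 18 r^{2}}$ ($s{\left(r \right)} = \frac{1}{r + - 2 \left(1 + 5 \left(-2\right)\right) r^{2}} = \frac{1}{r + - 2 \left(1 - 10\right) r^{2}} = \frac{1}{r + \left(-2\right) \left(-9\right) r^{2}} = \frac{1}{r + 18 r^{2}}$)
$\frac{1}{-37118 + b{\left(s{\left(Z \right)} \right)}} = \frac{1}{-37118 + \frac{1}{\left(-3\right) \left(1 + 18 \left(-3\right)\right)}} = \frac{1}{-37118 - \frac{1}{3 \left(1 - 54\right)}} = \frac{1}{-37118 - \frac{1}{3 \left(-53\right)}} = \frac{1}{-37118 - - \frac{1}{159}} = \frac{1}{-37118 + \frac{1}{159}} = \frac{1}{- \frac{5901761}{159}} = - \frac{159}{5901761}$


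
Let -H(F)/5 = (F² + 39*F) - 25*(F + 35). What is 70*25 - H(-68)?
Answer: 15735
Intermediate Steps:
H(F) = 4375 - 70*F - 5*F² (H(F) = -5*((F² + 39*F) - 25*(F + 35)) = -5*((F² + 39*F) - 25*(35 + F)) = -5*((F² + 39*F) + (-875 - 25*F)) = -5*(-875 + F² + 14*F) = 4375 - 70*F - 5*F²)
70*25 - H(-68) = 70*25 - (4375 - 70*(-68) - 5*(-68)²) = 1750 - (4375 + 4760 - 5*4624) = 1750 - (4375 + 4760 - 23120) = 1750 - 1*(-13985) = 1750 + 13985 = 15735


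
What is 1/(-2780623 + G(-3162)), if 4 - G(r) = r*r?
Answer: -1/12778863 ≈ -7.8254e-8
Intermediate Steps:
G(r) = 4 - r² (G(r) = 4 - r*r = 4 - r²)
1/(-2780623 + G(-3162)) = 1/(-2780623 + (4 - 1*(-3162)²)) = 1/(-2780623 + (4 - 1*9998244)) = 1/(-2780623 + (4 - 9998244)) = 1/(-2780623 - 9998240) = 1/(-12778863) = -1/12778863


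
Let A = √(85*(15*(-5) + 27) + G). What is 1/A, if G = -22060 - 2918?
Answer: -I*√29058/29058 ≈ -0.0058663*I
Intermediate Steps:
G = -24978
A = I*√29058 (A = √(85*(15*(-5) + 27) - 24978) = √(85*(-75 + 27) - 24978) = √(85*(-48) - 24978) = √(-4080 - 24978) = √(-29058) = I*√29058 ≈ 170.46*I)
1/A = 1/(I*√29058) = -I*√29058/29058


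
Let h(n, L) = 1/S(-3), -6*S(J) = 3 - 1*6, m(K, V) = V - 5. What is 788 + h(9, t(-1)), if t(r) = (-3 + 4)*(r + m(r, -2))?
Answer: 790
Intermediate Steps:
m(K, V) = -5 + V
S(J) = ½ (S(J) = -(3 - 1*6)/6 = -(3 - 6)/6 = -⅙*(-3) = ½)
t(r) = -7 + r (t(r) = (-3 + 4)*(r + (-5 - 2)) = 1*(r - 7) = 1*(-7 + r) = -7 + r)
h(n, L) = 2 (h(n, L) = 1/(½) = 2)
788 + h(9, t(-1)) = 788 + 2 = 790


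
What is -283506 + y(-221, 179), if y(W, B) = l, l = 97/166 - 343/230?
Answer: -2706073427/9545 ≈ -2.8351e+5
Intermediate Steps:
l = -8657/9545 (l = 97*(1/166) - 343*1/230 = 97/166 - 343/230 = -8657/9545 ≈ -0.90697)
y(W, B) = -8657/9545
-283506 + y(-221, 179) = -283506 - 8657/9545 = -2706073427/9545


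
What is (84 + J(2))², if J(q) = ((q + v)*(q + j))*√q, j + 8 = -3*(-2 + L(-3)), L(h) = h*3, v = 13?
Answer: 335106 + 68040*√2 ≈ 4.3133e+5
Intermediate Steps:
L(h) = 3*h
j = 25 (j = -8 - 3*(-2 + 3*(-3)) = -8 - 3*(-2 - 9) = -8 - 3*(-11) = -8 + 33 = 25)
J(q) = √q*(13 + q)*(25 + q) (J(q) = ((q + 13)*(q + 25))*√q = ((13 + q)*(25 + q))*√q = √q*(13 + q)*(25 + q))
(84 + J(2))² = (84 + √2*(325 + 2² + 38*2))² = (84 + √2*(325 + 4 + 76))² = (84 + √2*405)² = (84 + 405*√2)²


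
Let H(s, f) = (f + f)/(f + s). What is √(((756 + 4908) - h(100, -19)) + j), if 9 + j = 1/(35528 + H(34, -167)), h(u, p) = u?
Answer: √13783126811514026/1575186 ≈ 74.532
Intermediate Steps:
H(s, f) = 2*f/(f + s) (H(s, f) = (2*f)/(f + s) = 2*f/(f + s))
j = -42529889/4725558 (j = -9 + 1/(35528 + 2*(-167)/(-167 + 34)) = -9 + 1/(35528 + 2*(-167)/(-133)) = -9 + 1/(35528 + 2*(-167)*(-1/133)) = -9 + 1/(35528 + 334/133) = -9 + 1/(4725558/133) = -9 + 133/4725558 = -42529889/4725558 ≈ -9.0000)
√(((756 + 4908) - h(100, -19)) + j) = √(((756 + 4908) - 1*100) - 42529889/4725558) = √((5664 - 100) - 42529889/4725558) = √(5564 - 42529889/4725558) = √(26250474823/4725558) = √13783126811514026/1575186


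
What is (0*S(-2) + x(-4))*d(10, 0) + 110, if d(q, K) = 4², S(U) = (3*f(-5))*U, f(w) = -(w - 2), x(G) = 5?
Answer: 190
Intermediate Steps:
f(w) = 2 - w (f(w) = -(-2 + w) = 2 - w)
S(U) = 21*U (S(U) = (3*(2 - 1*(-5)))*U = (3*(2 + 5))*U = (3*7)*U = 21*U)
d(q, K) = 16
(0*S(-2) + x(-4))*d(10, 0) + 110 = (0*(21*(-2)) + 5)*16 + 110 = (0*(-42) + 5)*16 + 110 = (0 + 5)*16 + 110 = 5*16 + 110 = 80 + 110 = 190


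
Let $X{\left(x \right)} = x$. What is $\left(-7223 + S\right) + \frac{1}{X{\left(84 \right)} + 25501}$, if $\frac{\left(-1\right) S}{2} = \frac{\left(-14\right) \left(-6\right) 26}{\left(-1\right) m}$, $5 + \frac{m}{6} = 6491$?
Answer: $- \frac{599298559382}{82972155} \approx -7222.9$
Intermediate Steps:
$m = 38916$ ($m = -30 + 6 \cdot 6491 = -30 + 38946 = 38916$)
$S = \frac{364}{3243}$ ($S = - 2 \frac{\left(-14\right) \left(-6\right) 26}{\left(-1\right) 38916} = - 2 \frac{84 \cdot 26}{-38916} = - 2 \cdot 2184 \left(- \frac{1}{38916}\right) = \left(-2\right) \left(- \frac{182}{3243}\right) = \frac{364}{3243} \approx 0.11224$)
$\left(-7223 + S\right) + \frac{1}{X{\left(84 \right)} + 25501} = \left(-7223 + \frac{364}{3243}\right) + \frac{1}{84 + 25501} = - \frac{23423825}{3243} + \frac{1}{25585} = - \frac{599298559382}{82972155}$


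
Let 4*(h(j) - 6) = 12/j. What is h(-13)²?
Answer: 5625/169 ≈ 33.284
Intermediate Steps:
h(j) = 6 + 3/j (h(j) = 6 + (12/j)/4 = 6 + 3/j)
h(-13)² = (6 + 3/(-13))² = (6 + 3*(-1/13))² = (6 - 3/13)² = (75/13)² = 5625/169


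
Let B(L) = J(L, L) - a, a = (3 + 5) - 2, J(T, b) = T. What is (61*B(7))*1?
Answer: 61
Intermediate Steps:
a = 6 (a = 8 - 2 = 6)
B(L) = -6 + L (B(L) = L - 1*6 = L - 6 = -6 + L)
(61*B(7))*1 = (61*(-6 + 7))*1 = (61*1)*1 = 61*1 = 61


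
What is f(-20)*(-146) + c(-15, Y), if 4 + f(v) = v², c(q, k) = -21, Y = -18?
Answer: -57837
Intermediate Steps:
f(v) = -4 + v²
f(-20)*(-146) + c(-15, Y) = (-4 + (-20)²)*(-146) - 21 = (-4 + 400)*(-146) - 21 = 396*(-146) - 21 = -57816 - 21 = -57837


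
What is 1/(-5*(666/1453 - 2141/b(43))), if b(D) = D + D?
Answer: 124958/15267985 ≈ 0.0081843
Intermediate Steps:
b(D) = 2*D
1/(-5*(666/1453 - 2141/b(43))) = 1/(-5*(666/1453 - 2141/(2*43))) = 1/(-5*(666*(1/1453) - 2141/86)) = 1/(-5*(666/1453 - 2141*1/86)) = 1/(-5*(666/1453 - 2141/86)) = 1/(-5*(-3053597/124958)) = 1/(15267985/124958) = 124958/15267985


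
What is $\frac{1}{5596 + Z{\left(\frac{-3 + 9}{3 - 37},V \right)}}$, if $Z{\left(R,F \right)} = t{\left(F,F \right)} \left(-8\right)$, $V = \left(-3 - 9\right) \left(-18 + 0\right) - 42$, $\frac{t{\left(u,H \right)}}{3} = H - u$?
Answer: $\frac{1}{5596} \approx 0.0001787$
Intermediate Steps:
$t{\left(u,H \right)} = - 3 u + 3 H$ ($t{\left(u,H \right)} = 3 \left(H - u\right) = - 3 u + 3 H$)
$V = 174$ ($V = \left(-12\right) \left(-18\right) - 42 = 216 - 42 = 174$)
$Z{\left(R,F \right)} = 0$ ($Z{\left(R,F \right)} = \left(- 3 F + 3 F\right) \left(-8\right) = 0 \left(-8\right) = 0$)
$\frac{1}{5596 + Z{\left(\frac{-3 + 9}{3 - 37},V \right)}} = \frac{1}{5596 + 0} = \frac{1}{5596}$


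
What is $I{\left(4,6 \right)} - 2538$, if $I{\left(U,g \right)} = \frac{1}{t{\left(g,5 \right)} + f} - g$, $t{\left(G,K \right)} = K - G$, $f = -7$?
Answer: $- \frac{20353}{8} \approx -2544.1$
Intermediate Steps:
$I{\left(U,g \right)} = \frac{1}{-2 - g} - g$ ($I{\left(U,g \right)} = \frac{1}{\left(5 - g\right) - 7} - g = \frac{1}{-2 - g} - g$)
$I{\left(4,6 \right)} - 2538 = \frac{-1 - 6^{2} - 12}{2 + 6} - 2538 = \frac{-1 - 36 - 12}{8} - 2538 = \frac{1}{8} \left(-49\right) - 2538 = - \frac{49}{8} - 2538 = - \frac{20353}{8}$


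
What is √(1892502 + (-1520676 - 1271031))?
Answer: I*√899205 ≈ 948.26*I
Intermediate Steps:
√(1892502 + (-1520676 - 1271031)) = √(1892502 - 2791707) = √(-899205) = I*√899205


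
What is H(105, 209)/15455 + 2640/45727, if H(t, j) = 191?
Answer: 4503187/64246435 ≈ 0.070092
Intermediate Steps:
H(105, 209)/15455 + 2640/45727 = 191/15455 + 2640/45727 = 191*(1/15455) + 2640*(1/45727) = 191/15455 + 240/4157 = 4503187/64246435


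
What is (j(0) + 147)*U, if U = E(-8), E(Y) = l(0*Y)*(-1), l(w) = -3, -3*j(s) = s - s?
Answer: 441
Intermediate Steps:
j(s) = 0 (j(s) = -(s - s)/3 = -⅓*0 = 0)
E(Y) = 3 (E(Y) = -3*(-1) = 3)
U = 3
(j(0) + 147)*U = (0 + 147)*3 = 147*3 = 441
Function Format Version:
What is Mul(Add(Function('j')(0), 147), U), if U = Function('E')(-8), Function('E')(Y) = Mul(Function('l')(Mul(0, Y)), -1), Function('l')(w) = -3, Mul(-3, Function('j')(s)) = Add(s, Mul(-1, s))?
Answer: 441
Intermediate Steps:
Function('j')(s) = 0 (Function('j')(s) = Mul(Rational(-1, 3), Add(s, Mul(-1, s))) = Mul(Rational(-1, 3), 0) = 0)
Function('E')(Y) = 3 (Function('E')(Y) = Mul(-3, -1) = 3)
U = 3
Mul(Add(Function('j')(0), 147), U) = Mul(Add(0, 147), 3) = Mul(147, 3) = 441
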